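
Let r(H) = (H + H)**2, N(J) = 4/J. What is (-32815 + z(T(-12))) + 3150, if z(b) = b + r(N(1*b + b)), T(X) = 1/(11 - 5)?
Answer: -174533/6 ≈ -29089.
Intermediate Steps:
r(H) = 4*H**2 (r(H) = (2*H)**2 = 4*H**2)
T(X) = 1/6
z(b) = b + 16/b**2 (z(b) = b + 4*(4/(1*b + b))**2 = b + 4*(4/(b + b))**2 = b + 4*(4/((2*b)))**2 = b + 4*(4*(1/(2*b)))**2 = b + 4*(2/b)**2 = b + 4*(4/b**2) = b + 16/b**2)
(-32815 + z(T(-12))) + 3150 = (-32815 + (1/6 + 16/6**(-2))) + 3150 = (-32815 + (1/6 + 16*36)) + 3150 = (-32815 + (1/6 + 576)) + 3150 = (-32815 + 3457/6) + 3150 = -193433/6 + 3150 = -174533/6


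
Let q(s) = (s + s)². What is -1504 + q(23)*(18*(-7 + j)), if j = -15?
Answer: -839440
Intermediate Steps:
q(s) = 4*s² (q(s) = (2*s)² = 4*s²)
-1504 + q(23)*(18*(-7 + j)) = -1504 + (4*23²)*(18*(-7 - 15)) = -1504 + (4*529)*(18*(-22)) = -1504 + 2116*(-396) = -1504 - 837936 = -839440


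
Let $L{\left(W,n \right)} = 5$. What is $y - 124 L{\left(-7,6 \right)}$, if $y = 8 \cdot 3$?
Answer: $-596$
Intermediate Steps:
$y = 24$
$y - 124 L{\left(-7,6 \right)} = 24 - 620 = -596$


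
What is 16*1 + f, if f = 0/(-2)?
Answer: 16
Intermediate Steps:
f = 0 (f = 0*(-½) = 0)
16*1 + f = 16*1 + 0 = 16 + 0 = 16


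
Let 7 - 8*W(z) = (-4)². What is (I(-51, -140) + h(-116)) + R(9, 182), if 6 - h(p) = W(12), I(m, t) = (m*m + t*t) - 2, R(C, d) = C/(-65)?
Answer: 11547113/520 ≈ 22206.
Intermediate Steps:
W(z) = -9/8 (W(z) = 7/8 - ⅛*(-4)² = 7/8 - ⅛*16 = 7/8 - 2 = -9/8)
R(C, d) = -C/65 (R(C, d) = C*(-1/65) = -C/65)
I(m, t) = -2 + m² + t² (I(m, t) = (m² + t²) - 2 = -2 + m² + t²)
h(p) = 57/8 (h(p) = 6 - 1*(-9/8) = 6 + 9/8 = 57/8)
(I(-51, -140) + h(-116)) + R(9, 182) = ((-2 + (-51)² + (-140)²) + 57/8) - 1/65*9 = ((-2 + 2601 + 19600) + 57/8) - 9/65 = (22199 + 57/8) - 9/65 = 177649/8 - 9/65 = 11547113/520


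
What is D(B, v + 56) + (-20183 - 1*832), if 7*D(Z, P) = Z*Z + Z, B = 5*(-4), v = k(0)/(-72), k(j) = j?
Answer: -146725/7 ≈ -20961.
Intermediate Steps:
v = 0 (v = 0/(-72) = 0*(-1/72) = 0)
B = -20
D(Z, P) = Z/7 + Z²/7 (D(Z, P) = (Z*Z + Z)/7 = (Z² + Z)/7 = (Z + Z²)/7 = Z/7 + Z²/7)
D(B, v + 56) + (-20183 - 1*832) = (⅐)*(-20)*(1 - 20) + (-20183 - 1*832) = (⅐)*(-20)*(-19) + (-20183 - 832) = 380/7 - 21015 = -146725/7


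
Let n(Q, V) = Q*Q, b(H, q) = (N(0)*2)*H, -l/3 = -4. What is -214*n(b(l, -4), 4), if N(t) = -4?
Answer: -1972224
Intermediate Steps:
l = 12 (l = -3*(-4) = 12)
b(H, q) = -8*H (b(H, q) = (-4*2)*H = -8*H)
n(Q, V) = Q²
-214*n(b(l, -4), 4) = -214*(-8*12)² = -214*(-96)² = -214*9216 = -1972224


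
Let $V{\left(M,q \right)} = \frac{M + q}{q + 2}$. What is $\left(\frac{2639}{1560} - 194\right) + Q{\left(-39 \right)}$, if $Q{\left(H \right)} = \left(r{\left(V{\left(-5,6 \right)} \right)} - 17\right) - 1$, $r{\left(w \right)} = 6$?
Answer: $- \frac{24517}{120} \approx -204.31$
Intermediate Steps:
$V{\left(M,q \right)} = \frac{M + q}{2 + q}$
$Q{\left(H \right)} = -12$ ($Q{\left(H \right)} = \left(6 - 17\right) - 1 = -11 - 1 = -12$)
$\left(\frac{2639}{1560} - 194\right) + Q{\left(-39 \right)} = \left(\frac{2639}{1560} - 194\right) - 12 = \left(2639 \cdot \frac{1}{1560} - 194\right) - 12 = \left(\frac{203}{120} - 194\right) - 12 = - \frac{23077}{120} - 12 = - \frac{24517}{120}$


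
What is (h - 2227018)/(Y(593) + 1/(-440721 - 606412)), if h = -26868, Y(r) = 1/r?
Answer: -699775108220467/523270 ≈ -1.3373e+9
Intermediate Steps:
(h - 2227018)/(Y(593) + 1/(-440721 - 606412)) = (-26868 - 2227018)/(1/593 + 1/(-440721 - 606412)) = -2253886/(1/593 + 1/(-1047133)) = -2253886/(1/593 - 1/1047133) = -2253886/1046540/620949869 = -2253886*620949869/1046540 = -699775108220467/523270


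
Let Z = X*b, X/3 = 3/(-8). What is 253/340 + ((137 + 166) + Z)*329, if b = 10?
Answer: 8158852/85 ≈ 95987.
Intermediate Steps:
X = -9/8 (X = 3*(3/(-8)) = 3*(3*(-⅛)) = 3*(-3/8) = -9/8 ≈ -1.1250)
Z = -45/4 (Z = -9/8*10 = -45/4 ≈ -11.250)
253/340 + ((137 + 166) + Z)*329 = 253/340 + ((137 + 166) - 45/4)*329 = 253*(1/340) + (303 - 45/4)*329 = 253/340 + (1167/4)*329 = 253/340 + 383943/4 = 8158852/85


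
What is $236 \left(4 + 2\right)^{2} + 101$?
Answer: $8597$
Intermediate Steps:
$236 \left(4 + 2\right)^{2} + 101 = 236 \cdot 6^{2} + 101 = 236 \cdot 36 + 101 = 8496 + 101 = 8597$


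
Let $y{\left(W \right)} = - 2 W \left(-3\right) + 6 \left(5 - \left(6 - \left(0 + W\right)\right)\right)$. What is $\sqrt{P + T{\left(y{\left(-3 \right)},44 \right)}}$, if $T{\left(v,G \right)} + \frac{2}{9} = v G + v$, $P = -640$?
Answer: $\frac{2 i \sqrt{5693}}{3} \approx 50.301 i$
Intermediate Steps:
$y{\left(W \right)} = -6 + 12 W$ ($y{\left(W \right)} = 6 W + 6 \left(5 - \left(6 - W\right)\right) = 6 W + 6 \left(5 + \left(-6 + W\right)\right) = 6 W + 6 \left(-1 + W\right) = 6 W + \left(-6 + 6 W\right) = -6 + 12 W$)
$T{\left(v,G \right)} = - \frac{2}{9} + v + G v$ ($T{\left(v,G \right)} = - \frac{2}{9} + \left(v G + v\right) = - \frac{2}{9} + \left(G v + v\right) = - \frac{2}{9} + \left(v + G v\right) = - \frac{2}{9} + v + G v$)
$\sqrt{P + T{\left(y{\left(-3 \right)},44 \right)}} = \sqrt{-640 + \left(- \frac{2}{9} + \left(-6 + 12 \left(-3\right)\right) + 44 \left(-6 + 12 \left(-3\right)\right)\right)} = \sqrt{-640 - \left(\frac{380}{9} - 44 \left(-6 - 36\right)\right)} = \sqrt{-640 - \frac{17012}{9}} = \sqrt{- \frac{22772}{9}} = \frac{2 i \sqrt{5693}}{3}$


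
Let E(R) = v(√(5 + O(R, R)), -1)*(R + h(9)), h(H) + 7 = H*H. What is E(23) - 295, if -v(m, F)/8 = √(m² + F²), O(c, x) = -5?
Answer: -1071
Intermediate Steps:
v(m, F) = -8*√(F² + m²) (v(m, F) = -8*√(m² + F²) = -8*√(F² + m²))
h(H) = -7 + H² (h(H) = -7 + H*H = -7 + H²)
E(R) = -592 - 8*R (E(R) = (-8*√((-1)² + (√(5 - 5))²))*(R + (-7 + 9²)) = (-8*√(1 + (√0)²))*(R + (-7 + 81)) = (-8*√(1 + 0²))*(R + 74) = (-8*√(1 + 0))*(74 + R) = (-8*√1)*(74 + R) = (-8*1)*(74 + R) = -8*(74 + R) = -592 - 8*R)
E(23) - 295 = (-592 - 8*23) - 295 = (-592 - 184) - 295 = -776 - 295 = -1071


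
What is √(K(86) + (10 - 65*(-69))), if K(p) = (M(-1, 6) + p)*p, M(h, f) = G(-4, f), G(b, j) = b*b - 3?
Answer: √13009 ≈ 114.06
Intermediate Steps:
G(b, j) = -3 + b² (G(b, j) = b² - 3 = -3 + b²)
M(h, f) = 13 (M(h, f) = -3 + (-4)² = -3 + 16 = 13)
K(p) = p*(13 + p) (K(p) = (13 + p)*p = p*(13 + p))
√(K(86) + (10 - 65*(-69))) = √(86*(13 + 86) + (10 - 65*(-69))) = √(86*99 + (10 + 4485)) = √(8514 + 4495) = √13009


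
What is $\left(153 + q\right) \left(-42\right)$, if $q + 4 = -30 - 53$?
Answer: $-2772$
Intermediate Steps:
$q = -87$ ($q = -4 - 83 = -87$)
$\left(153 + q\right) \left(-42\right) = \left(153 - 87\right) \left(-42\right) = 66 \left(-42\right) = -2772$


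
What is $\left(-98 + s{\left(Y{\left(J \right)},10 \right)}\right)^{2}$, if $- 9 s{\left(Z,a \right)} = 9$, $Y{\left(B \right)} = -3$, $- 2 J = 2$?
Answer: $9801$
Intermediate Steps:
$J = -1$ ($J = \left(- \frac{1}{2}\right) 2 = -1$)
$s{\left(Z,a \right)} = -1$ ($s{\left(Z,a \right)} = \left(- \frac{1}{9}\right) 9 = -1$)
$\left(-98 + s{\left(Y{\left(J \right)},10 \right)}\right)^{2} = \left(-98 - 1\right)^{2} = \left(-99\right)^{2} = 9801$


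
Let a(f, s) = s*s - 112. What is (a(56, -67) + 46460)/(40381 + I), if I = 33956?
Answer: 50837/74337 ≈ 0.68387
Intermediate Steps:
a(f, s) = -112 + s² (a(f, s) = s² - 112 = -112 + s²)
(a(56, -67) + 46460)/(40381 + I) = ((-112 + (-67)²) + 46460)/(40381 + 33956) = ((-112 + 4489) + 46460)/74337 = (4377 + 46460)*(1/74337) = 50837*(1/74337) = 50837/74337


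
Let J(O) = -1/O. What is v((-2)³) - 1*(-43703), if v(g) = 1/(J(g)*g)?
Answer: 43702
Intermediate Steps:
v(g) = -1 (v(g) = 1/(((-1/g))*g) = (-g)/g = -1)
v((-2)³) - 1*(-43703) = -1 - 1*(-43703) = -1 + 43703 = 43702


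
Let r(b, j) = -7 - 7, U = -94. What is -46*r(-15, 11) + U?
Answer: 550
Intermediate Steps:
r(b, j) = -14
-46*r(-15, 11) + U = -46*(-14) - 94 = 644 - 94 = 550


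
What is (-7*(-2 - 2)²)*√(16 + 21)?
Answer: -112*√37 ≈ -681.27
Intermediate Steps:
(-7*(-2 - 2)²)*√(16 + 21) = (-7*(-4)²)*√37 = (-7*16)*√37 = -112*√37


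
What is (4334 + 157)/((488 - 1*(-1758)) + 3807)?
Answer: 4491/6053 ≈ 0.74195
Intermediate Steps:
(4334 + 157)/((488 - 1*(-1758)) + 3807) = 4491/((488 + 1758) + 3807) = 4491/(2246 + 3807) = 4491/6053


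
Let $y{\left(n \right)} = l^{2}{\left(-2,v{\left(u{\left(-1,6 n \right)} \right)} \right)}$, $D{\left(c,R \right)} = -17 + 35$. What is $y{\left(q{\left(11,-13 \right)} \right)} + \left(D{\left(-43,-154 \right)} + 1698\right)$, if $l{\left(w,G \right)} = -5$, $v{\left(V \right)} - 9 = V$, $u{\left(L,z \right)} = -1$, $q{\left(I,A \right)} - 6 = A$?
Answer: $1741$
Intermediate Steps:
$q{\left(I,A \right)} = 6 + A$
$v{\left(V \right)} = 9 + V$
$D{\left(c,R \right)} = 18$
$y{\left(n \right)} = 25$ ($y{\left(n \right)} = \left(-5\right)^{2} = 25$)
$y{\left(q{\left(11,-13 \right)} \right)} + \left(D{\left(-43,-154 \right)} + 1698\right) = 25 + \left(18 + 1698\right) = 25 + 1716 = 1741$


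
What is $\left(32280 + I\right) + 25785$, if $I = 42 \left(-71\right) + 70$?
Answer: $55153$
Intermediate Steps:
$I = -2912$ ($I = -2982 + 70 = -2912$)
$\left(32280 + I\right) + 25785 = \left(32280 - 2912\right) + 25785 = 29368 + 25785 = 55153$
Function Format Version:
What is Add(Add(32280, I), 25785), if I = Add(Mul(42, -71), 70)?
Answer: 55153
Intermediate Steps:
I = -2912 (I = Add(-2982, 70) = -2912)
Add(Add(32280, I), 25785) = Add(Add(32280, -2912), 25785) = Add(29368, 25785) = 55153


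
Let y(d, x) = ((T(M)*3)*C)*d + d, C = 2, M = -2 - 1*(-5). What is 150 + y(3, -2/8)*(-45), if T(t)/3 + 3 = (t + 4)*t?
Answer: -43725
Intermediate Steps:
M = 3 (M = -2 + 5 = 3)
T(t) = -9 + 3*t*(4 + t) (T(t) = -9 + 3*((t + 4)*t) = -9 + 3*((4 + t)*t) = -9 + 3*(t*(4 + t)) = -9 + 3*t*(4 + t))
y(d, x) = 325*d (y(d, x) = (((-9 + 3*3**2 + 12*3)*3)*2)*d + d = (((-9 + 3*9 + 36)*3)*2)*d + d = (((-9 + 27 + 36)*3)*2)*d + d = ((54*3)*2)*d + d = (162*2)*d + d = 324*d + d = 325*d)
150 + y(3, -2/8)*(-45) = 150 + (325*3)*(-45) = 150 + 975*(-45) = 150 - 43875 = -43725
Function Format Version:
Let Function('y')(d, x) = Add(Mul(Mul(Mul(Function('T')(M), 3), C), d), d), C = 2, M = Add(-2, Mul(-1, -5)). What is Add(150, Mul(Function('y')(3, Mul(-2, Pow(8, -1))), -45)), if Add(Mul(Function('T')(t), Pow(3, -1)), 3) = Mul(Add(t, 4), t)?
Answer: -43725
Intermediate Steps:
M = 3 (M = Add(-2, 5) = 3)
Function('T')(t) = Add(-9, Mul(3, t, Add(4, t))) (Function('T')(t) = Add(-9, Mul(3, Mul(Add(t, 4), t))) = Add(-9, Mul(3, Mul(Add(4, t), t))) = Add(-9, Mul(3, Mul(t, Add(4, t)))) = Add(-9, Mul(3, t, Add(4, t))))
Function('y')(d, x) = Mul(325, d) (Function('y')(d, x) = Add(Mul(Mul(Mul(Add(-9, Mul(3, Pow(3, 2)), Mul(12, 3)), 3), 2), d), d) = Add(Mul(Mul(Mul(Add(-9, Mul(3, 9), 36), 3), 2), d), d) = Add(Mul(Mul(Mul(Add(-9, 27, 36), 3), 2), d), d) = Add(Mul(Mul(Mul(54, 3), 2), d), d) = Add(Mul(Mul(162, 2), d), d) = Add(Mul(324, d), d) = Mul(325, d))
Add(150, Mul(Function('y')(3, Mul(-2, Pow(8, -1))), -45)) = Add(150, Mul(Mul(325, 3), -45)) = Add(150, Mul(975, -45)) = Add(150, -43875) = -43725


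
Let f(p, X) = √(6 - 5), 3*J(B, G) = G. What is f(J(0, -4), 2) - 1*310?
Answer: -309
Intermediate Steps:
J(B, G) = G/3
f(p, X) = 1 (f(p, X) = √1 = 1)
f(J(0, -4), 2) - 1*310 = 1 - 1*310 = 1 - 310 = -309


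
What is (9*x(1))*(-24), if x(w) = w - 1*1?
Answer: 0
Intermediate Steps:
x(w) = -1 + w (x(w) = w - 1 = -1 + w)
(9*x(1))*(-24) = (9*(-1 + 1))*(-24) = (9*0)*(-24) = 0*(-24) = 0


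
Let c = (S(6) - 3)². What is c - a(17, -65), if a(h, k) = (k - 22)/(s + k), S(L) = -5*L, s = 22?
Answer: 46740/43 ≈ 1087.0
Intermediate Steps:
c = 1089 (c = (-5*6 - 3)² = (-30 - 3)² = (-33)² = 1089)
a(h, k) = (-22 + k)/(22 + k) (a(h, k) = (k - 22)/(22 + k) = (-22 + k)/(22 + k))
c - a(17, -65) = 1089 - (-22 - 65)/(22 - 65) = 1089 - (-87)/(-43) = 1089 - (-1)*(-87)/43 = 1089 - 1*87/43 = 1089 - 87/43 = 46740/43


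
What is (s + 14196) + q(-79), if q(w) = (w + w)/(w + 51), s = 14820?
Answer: 406303/14 ≈ 29022.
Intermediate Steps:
q(w) = 2*w/(51 + w) (q(w) = (2*w)/(51 + w) = 2*w/(51 + w))
(s + 14196) + q(-79) = (14820 + 14196) + 2*(-79)/(51 - 79) = 29016 + 2*(-79)/(-28) = 29016 + 2*(-79)*(-1/28) = 29016 + 79/14 = 406303/14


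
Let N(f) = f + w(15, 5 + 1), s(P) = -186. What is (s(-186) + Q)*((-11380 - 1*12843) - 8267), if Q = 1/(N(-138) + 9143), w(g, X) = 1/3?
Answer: 81630686385/13508 ≈ 6.0431e+6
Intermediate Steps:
w(g, X) = ⅓
N(f) = ⅓ + f (N(f) = f + ⅓ = ⅓ + f)
Q = 3/27016 (Q = 1/((⅓ - 138) + 9143) = 1/(-413/3 + 9143) = 1/(27016/3) = 3/27016 ≈ 0.00011105)
(s(-186) + Q)*((-11380 - 1*12843) - 8267) = (-186 + 3/27016)*((-11380 - 1*12843) - 8267) = -5024973*((-11380 - 12843) - 8267)/27016 = -5024973*(-24223 - 8267)/27016 = -5024973/27016*(-32490) = 81630686385/13508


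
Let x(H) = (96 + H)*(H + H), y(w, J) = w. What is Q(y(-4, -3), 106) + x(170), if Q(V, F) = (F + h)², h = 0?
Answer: 101676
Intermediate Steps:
Q(V, F) = F² (Q(V, F) = (F + 0)² = F²)
x(H) = 2*H*(96 + H) (x(H) = (96 + H)*(2*H) = 2*H*(96 + H))
Q(y(-4, -3), 106) + x(170) = 106² + 2*170*(96 + 170) = 11236 + 2*170*266 = 11236 + 90440 = 101676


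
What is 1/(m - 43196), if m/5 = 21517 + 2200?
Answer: 1/75389 ≈ 1.3265e-5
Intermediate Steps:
m = 118585 (m = 5*(21517 + 2200) = 5*23717 = 118585)
1/(m - 43196) = 1/(118585 - 43196) = 1/75389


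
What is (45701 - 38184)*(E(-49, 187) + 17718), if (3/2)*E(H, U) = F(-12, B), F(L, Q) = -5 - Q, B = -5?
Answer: 133186206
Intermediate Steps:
E(H, U) = 0 (E(H, U) = 2*(-5 - 1*(-5))/3 = 2*(-5 + 5)/3 = (2/3)*0 = 0)
(45701 - 38184)*(E(-49, 187) + 17718) = (45701 - 38184)*(0 + 17718) = 7517*17718 = 133186206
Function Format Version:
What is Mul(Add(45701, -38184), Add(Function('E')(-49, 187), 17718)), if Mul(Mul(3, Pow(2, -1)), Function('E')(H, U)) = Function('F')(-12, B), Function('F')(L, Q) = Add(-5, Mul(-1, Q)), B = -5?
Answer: 133186206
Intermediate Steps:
Function('E')(H, U) = 0 (Function('E')(H, U) = Mul(Rational(2, 3), Add(-5, Mul(-1, -5))) = Mul(Rational(2, 3), Add(-5, 5)) = Mul(Rational(2, 3), 0) = 0)
Mul(Add(45701, -38184), Add(Function('E')(-49, 187), 17718)) = Mul(Add(45701, -38184), Add(0, 17718)) = Mul(7517, 17718) = 133186206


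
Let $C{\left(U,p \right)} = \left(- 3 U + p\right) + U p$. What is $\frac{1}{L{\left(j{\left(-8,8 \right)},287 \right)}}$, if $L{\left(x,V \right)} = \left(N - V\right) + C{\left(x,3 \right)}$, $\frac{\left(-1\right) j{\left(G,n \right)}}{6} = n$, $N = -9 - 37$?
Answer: $- \frac{1}{330} \approx -0.0030303$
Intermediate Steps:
$N = -46$
$j{\left(G,n \right)} = - 6 n$
$C{\left(U,p \right)} = p - 3 U + U p$ ($C{\left(U,p \right)} = \left(p - 3 U\right) + U p = p - 3 U + U p$)
$L{\left(x,V \right)} = -43 - V$ ($L{\left(x,V \right)} = \left(-46 - V\right) + \left(3 - 3 x + x 3\right) = \left(-46 - V\right) + \left(3 - 3 x + 3 x\right) = \left(-46 - V\right) + 3 = -43 - V$)
$\frac{1}{L{\left(j{\left(-8,8 \right)},287 \right)}} = \frac{1}{-43 - 287} = \frac{1}{-330} = - \frac{1}{330}$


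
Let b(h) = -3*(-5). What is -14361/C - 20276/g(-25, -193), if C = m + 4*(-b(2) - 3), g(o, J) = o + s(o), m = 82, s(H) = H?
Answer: -51529/50 ≈ -1030.6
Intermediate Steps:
b(h) = 15
g(o, J) = 2*o (g(o, J) = o + o = 2*o)
C = 10 (C = 82 + 4*(-1*15 - 3) = 82 + 4*(-15 - 3) = 82 + 4*(-18) = 82 - 72 = 10)
-14361/C - 20276/g(-25, -193) = -14361/10 - 20276/(2*(-25)) = -14361*⅒ - 20276/(-50) = -14361/10 - 20276*(-1/50) = -14361/10 + 10138/25 = -51529/50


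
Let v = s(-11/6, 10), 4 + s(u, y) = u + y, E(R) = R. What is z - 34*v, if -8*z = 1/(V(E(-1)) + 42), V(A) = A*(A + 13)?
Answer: -34001/240 ≈ -141.67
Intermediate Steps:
s(u, y) = -4 + u + y (s(u, y) = -4 + (u + y) = -4 + u + y)
v = 25/6 (v = -4 - 11/6 + 10 = 25/6 ≈ 4.1667)
V(A) = A*(13 + A)
z = -1/240 (z = -1/(8*(-(13 - 1) + 42)) = -1/(8*(-1*12 + 42)) = -1/(8*(-12 + 42)) = -⅛/30 = -⅛*1/30 = -1/240 ≈ -0.0041667)
z - 34*v = -1/240 - 34*25/6 = -1/240 - 425/3 = -34001/240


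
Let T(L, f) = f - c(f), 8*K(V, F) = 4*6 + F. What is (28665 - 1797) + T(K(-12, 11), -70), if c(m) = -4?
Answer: 26802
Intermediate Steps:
K(V, F) = 3 + F/8 (K(V, F) = (4*6 + F)/8 = (24 + F)/8 = 3 + F/8)
T(L, f) = 4 + f (T(L, f) = f - 1*(-4) = f + 4 = 4 + f)
(28665 - 1797) + T(K(-12, 11), -70) = (28665 - 1797) + (4 - 70) = 26868 - 66 = 26802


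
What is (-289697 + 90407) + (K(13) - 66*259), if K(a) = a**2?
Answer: -216215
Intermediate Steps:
(-289697 + 90407) + (K(13) - 66*259) = (-289697 + 90407) + (13**2 - 66*259) = -199290 + (169 - 17094) = -199290 - 16925 = -216215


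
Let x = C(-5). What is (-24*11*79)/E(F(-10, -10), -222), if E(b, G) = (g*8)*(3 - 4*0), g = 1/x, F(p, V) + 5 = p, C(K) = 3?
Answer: -2607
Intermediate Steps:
F(p, V) = -5 + p
x = 3
g = 1/3 ≈ 0.33333
E(b, G) = 8 (E(b, G) = ((1/3)*8)*(3 - 4*0) = 8*(3 + 0)/3 = (8/3)*3 = 8)
(-24*11*79)/E(F(-10, -10), -222) = (-24*11*79)/8 = -264*79*(1/8) = -20856*1/8 = -2607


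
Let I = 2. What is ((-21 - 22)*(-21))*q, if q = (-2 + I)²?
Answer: 0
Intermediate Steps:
q = 0 (q = (-2 + 2)² = 0² = 0)
((-21 - 22)*(-21))*q = ((-21 - 22)*(-21))*0 = -43*(-21)*0 = 903*0 = 0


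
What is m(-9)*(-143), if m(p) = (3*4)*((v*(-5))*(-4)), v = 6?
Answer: -205920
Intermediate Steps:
m(p) = 1440 (m(p) = (3*4)*((6*(-5))*(-4)) = 12*(-30*(-4)) = 12*120 = 1440)
m(-9)*(-143) = 1440*(-143) = -205920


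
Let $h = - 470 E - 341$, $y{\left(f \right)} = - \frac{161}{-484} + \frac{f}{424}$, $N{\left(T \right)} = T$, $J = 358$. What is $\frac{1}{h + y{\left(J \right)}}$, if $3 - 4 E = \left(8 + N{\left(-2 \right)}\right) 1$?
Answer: $\frac{12826}{162595} \approx 0.078883$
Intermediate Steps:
$E = - \frac{3}{4}$ ($E = \frac{3}{4} - \frac{\left(8 - 2\right) 1}{4} = \frac{3}{4} - \frac{6 \cdot 1}{4} = \frac{3}{4} - \frac{3}{2} = - \frac{3}{4} \approx -0.75$)
$y{\left(f \right)} = \frac{161}{484} + \frac{f}{424}$ ($y{\left(f \right)} = \left(-161\right) \left(- \frac{1}{484}\right) + f \frac{1}{424} = \frac{161}{484} + \frac{f}{424}$)
$h = \frac{23}{2}$ ($h = \left(-470\right) \left(- \frac{3}{4}\right) - 341 = \frac{705}{2} - 341 = \frac{23}{2} \approx 11.5$)
$\frac{1}{h + y{\left(J \right)}} = \frac{1}{\frac{23}{2} + \left(\frac{161}{484} + \frac{1}{424} \cdot 358\right)} = \frac{1}{\frac{23}{2} + \left(\frac{161}{484} + \frac{179}{212}\right)} = \frac{1}{\frac{23}{2} + \frac{7548}{6413}} = \frac{1}{\frac{162595}{12826}} = \frac{12826}{162595}$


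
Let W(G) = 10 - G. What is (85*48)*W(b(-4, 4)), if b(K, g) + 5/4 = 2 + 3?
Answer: 25500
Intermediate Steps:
b(K, g) = 15/4 (b(K, g) = -5/4 + (2 + 3) = -5/4 + 5 = 15/4)
(85*48)*W(b(-4, 4)) = (85*48)*(10 - 1*15/4) = 4080*(10 - 15/4) = 4080*(25/4) = 25500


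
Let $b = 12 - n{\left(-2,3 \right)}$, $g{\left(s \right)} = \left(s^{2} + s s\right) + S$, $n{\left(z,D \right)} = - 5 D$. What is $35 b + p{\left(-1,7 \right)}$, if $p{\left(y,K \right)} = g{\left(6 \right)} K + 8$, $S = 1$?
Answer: $1464$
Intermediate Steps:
$g{\left(s \right)} = 1 + 2 s^{2}$ ($g{\left(s \right)} = \left(s^{2} + s s\right) + 1 = \left(s^{2} + s^{2}\right) + 1 = 2 s^{2} + 1 = 1 + 2 s^{2}$)
$p{\left(y,K \right)} = 8 + 73 K$ ($p{\left(y,K \right)} = \left(1 + 2 \cdot 6^{2}\right) K + 8 = \left(1 + 2 \cdot 36\right) K + 8 = \left(1 + 72\right) K + 8 = 73 K + 8 = 8 + 73 K$)
$b = 27$ ($b = 12 - \left(-5\right) 3 = 12 - -15 = 12 + 15 = 27$)
$35 b + p{\left(-1,7 \right)} = 35 \cdot 27 + \left(8 + 73 \cdot 7\right) = 945 + \left(8 + 511\right) = 945 + 519 = 1464$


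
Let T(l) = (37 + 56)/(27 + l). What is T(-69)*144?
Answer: -2232/7 ≈ -318.86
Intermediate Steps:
T(l) = 93/(27 + l)
T(-69)*144 = (93/(27 - 69))*144 = (93/(-42))*144 = (93*(-1/42))*144 = -31/14*144 = -2232/7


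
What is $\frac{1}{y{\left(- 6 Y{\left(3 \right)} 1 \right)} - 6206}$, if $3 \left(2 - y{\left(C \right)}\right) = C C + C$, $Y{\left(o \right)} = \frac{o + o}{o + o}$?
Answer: $- \frac{1}{6214} \approx -0.00016093$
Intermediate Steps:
$Y{\left(o \right)} = 1$ ($Y{\left(o \right)} = \frac{2 o}{2 o} = 2 o \frac{1}{2 o} = 1$)
$y{\left(C \right)} = 2 - \frac{C}{3} - \frac{C^{2}}{3}$ ($y{\left(C \right)} = 2 - \frac{C C + C}{3} = 2 - \frac{C^{2} + C}{3} = 2 - \frac{C + C^{2}}{3} = 2 - \left(\frac{C}{3} + \frac{C^{2}}{3}\right) = 2 - \frac{C}{3} - \frac{C^{2}}{3}$)
$\frac{1}{y{\left(- 6 Y{\left(3 \right)} 1 \right)} - 6206} = \frac{1}{\left(2 - \frac{\left(-6\right) 1 \cdot 1}{3} - \frac{\left(\left(-6\right) 1 \cdot 1\right)^{2}}{3}\right) - 6206} = \frac{1}{\left(2 - \frac{\left(-6\right) 1}{3} - \frac{\left(\left(-6\right) 1\right)^{2}}{3}\right) - 6206} = \frac{1}{\left(2 - -2 - \frac{\left(-6\right)^{2}}{3}\right) - 6206} = \frac{1}{\left(2 + 2 - 12\right) - 6206} = \frac{1}{-8 - 6206} = \frac{1}{-6214} = - \frac{1}{6214}$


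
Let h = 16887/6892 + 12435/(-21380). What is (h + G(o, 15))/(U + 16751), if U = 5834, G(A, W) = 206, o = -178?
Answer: 153148199/16639607158 ≈ 0.0092038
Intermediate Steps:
h = 6883551/3683774 (h = 16887*(1/6892) + 12435*(-1/21380) = 16887/6892 - 2487/4276 = 6883551/3683774 ≈ 1.8686)
(h + G(o, 15))/(U + 16751) = (6883551/3683774 + 206)/(5834 + 16751) = (765740995/3683774)/22585 = (765740995/3683774)*(1/22585) = 153148199/16639607158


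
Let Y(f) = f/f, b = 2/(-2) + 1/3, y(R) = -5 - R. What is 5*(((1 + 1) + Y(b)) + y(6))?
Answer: -40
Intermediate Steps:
b = -⅔ (b = 2*(-½) + 1*(⅓) = -1 + ⅓ = -⅔ ≈ -0.66667)
Y(f) = 1
5*(((1 + 1) + Y(b)) + y(6)) = 5*(((1 + 1) + 1) + (-5 - 1*6)) = 5*((2 + 1) + (-5 - 6)) = 5*(3 - 11) = 5*(-8) = -40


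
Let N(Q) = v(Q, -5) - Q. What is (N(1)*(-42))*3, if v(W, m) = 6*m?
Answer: 3906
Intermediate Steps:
N(Q) = -30 - Q (N(Q) = 6*(-5) - Q = -30 - Q)
(N(1)*(-42))*3 = ((-30 - 1*1)*(-42))*3 = ((-30 - 1)*(-42))*3 = -31*(-42)*3 = 1302*3 = 3906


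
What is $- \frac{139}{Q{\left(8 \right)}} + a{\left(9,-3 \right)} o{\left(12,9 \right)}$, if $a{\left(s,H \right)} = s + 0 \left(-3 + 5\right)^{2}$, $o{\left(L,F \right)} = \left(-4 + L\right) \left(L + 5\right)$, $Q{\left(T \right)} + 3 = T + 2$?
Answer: $\frac{8429}{7} \approx 1204.1$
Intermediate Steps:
$Q{\left(T \right)} = -1 + T$ ($Q{\left(T \right)} = -3 + \left(T + 2\right) = -3 + \left(2 + T\right) = -1 + T$)
$o{\left(L,F \right)} = \left(-4 + L\right) \left(5 + L\right)$
$a{\left(s,H \right)} = s$ ($a{\left(s,H \right)} = s + 0 \cdot 2^{2} = s + 0 \cdot 4 = s + 0 = s$)
$- \frac{139}{Q{\left(8 \right)}} + a{\left(9,-3 \right)} o{\left(12,9 \right)} = - \frac{139}{-1 + 8} + 9 \left(-20 + 12 + 12^{2}\right) = - \frac{139}{7} + 9 \left(-20 + 12 + 144\right) = \left(-139\right) \frac{1}{7} + 9 \cdot 136 = - \frac{139}{7} + 1224 = \frac{8429}{7}$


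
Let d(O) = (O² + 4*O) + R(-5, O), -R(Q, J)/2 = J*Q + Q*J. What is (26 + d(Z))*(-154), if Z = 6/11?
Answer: -66724/11 ≈ -6065.8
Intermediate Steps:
Z = 6/11 (Z = 6*(1/11) = 6/11 ≈ 0.54545)
R(Q, J) = -4*J*Q (R(Q, J) = -2*(J*Q + Q*J) = -2*(J*Q + J*Q) = -4*J*Q)
d(O) = O² + 24*O (d(O) = (O² + 4*O) - 4*O*(-5) = (O² + 4*O) + 20*O = O² + 24*O)
(26 + d(Z))*(-154) = (26 + 6*(24 + 6/11)/11)*(-154) = (26 + (6/11)*(270/11))*(-154) = (26 + 1620/121)*(-154) = (4766/121)*(-154) = -66724/11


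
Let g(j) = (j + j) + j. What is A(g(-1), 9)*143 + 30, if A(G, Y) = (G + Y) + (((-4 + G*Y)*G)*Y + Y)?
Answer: 121866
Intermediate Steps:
g(j) = 3*j (g(j) = 2*j + j = 3*j)
A(G, Y) = G + 2*Y + G*Y*(-4 + G*Y) (A(G, Y) = (G + Y) + ((G*(-4 + G*Y))*Y + Y) = (G + Y) + (G*Y*(-4 + G*Y) + Y) = (G + Y) + (Y + G*Y*(-4 + G*Y)) = G + 2*Y + G*Y*(-4 + G*Y))
A(g(-1), 9)*143 + 30 = (3*(-1) + 2*9 + (3*(-1))²*9² - 4*3*(-1)*9)*143 + 30 = (-3 + 18 + (-3)²*81 - 4*(-3)*9)*143 + 30 = (-3 + 18 + 9*81 + 108)*143 + 30 = (-3 + 18 + 729 + 108)*143 + 30 = 852*143 + 30 = 121836 + 30 = 121866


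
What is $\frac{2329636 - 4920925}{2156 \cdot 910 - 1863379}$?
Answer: $- \frac{2591289}{98581} \approx -26.286$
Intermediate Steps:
$\frac{2329636 - 4920925}{2156 \cdot 910 - 1863379} = - \frac{2591289}{1961960 - 1863379} = - \frac{2591289}{98581}$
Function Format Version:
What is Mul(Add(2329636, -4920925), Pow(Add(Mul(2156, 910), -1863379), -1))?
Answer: Rational(-2591289, 98581) ≈ -26.286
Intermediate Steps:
Mul(Add(2329636, -4920925), Pow(Add(Mul(2156, 910), -1863379), -1)) = Mul(-2591289, Pow(Add(1961960, -1863379), -1)) = Mul(-2591289, Pow(98581, -1)) = Mul(-2591289, Rational(1, 98581)) = Rational(-2591289, 98581)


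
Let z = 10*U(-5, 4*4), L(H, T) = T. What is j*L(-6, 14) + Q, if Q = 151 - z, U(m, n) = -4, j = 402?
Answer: 5819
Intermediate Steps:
z = -40 (z = 10*(-4) = -40)
Q = 191 (Q = 151 - 1*(-40) = 151 + 40 = 191)
j*L(-6, 14) + Q = 402*14 + 191 = 5628 + 191 = 5819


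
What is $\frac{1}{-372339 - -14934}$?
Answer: $- \frac{1}{357405} \approx -2.7979 \cdot 10^{-6}$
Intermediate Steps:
$\frac{1}{-372339 - -14934} = \frac{1}{-372339 + 14934} = \frac{1}{-357405} = - \frac{1}{357405}$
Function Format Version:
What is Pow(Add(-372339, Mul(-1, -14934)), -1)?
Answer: Rational(-1, 357405) ≈ -2.7979e-6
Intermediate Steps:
Pow(Add(-372339, Mul(-1, -14934)), -1) = Pow(Add(-372339, 14934), -1) = Pow(-357405, -1) = Rational(-1, 357405)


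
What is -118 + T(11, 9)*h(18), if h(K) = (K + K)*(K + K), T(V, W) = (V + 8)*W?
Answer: 221498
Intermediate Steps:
T(V, W) = W*(8 + V) (T(V, W) = (8 + V)*W = W*(8 + V))
h(K) = 4*K² (h(K) = (2*K)*(2*K) = 4*K²)
-118 + T(11, 9)*h(18) = -118 + (9*(8 + 11))*(4*18²) = -118 + (9*19)*(4*324) = -118 + 171*1296 = -118 + 221616 = 221498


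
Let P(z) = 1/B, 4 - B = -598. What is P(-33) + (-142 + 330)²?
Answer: 21277089/602 ≈ 35344.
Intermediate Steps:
B = 602 (B = 4 - 1*(-598) = 4 + 598 = 602)
P(z) = 1/602
P(-33) + (-142 + 330)² = 1/602 + (-142 + 330)² = 1/602 + 188² = 1/602 + 35344 = 21277089/602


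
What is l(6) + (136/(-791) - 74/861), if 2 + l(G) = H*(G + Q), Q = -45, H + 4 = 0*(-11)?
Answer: 14958032/97293 ≈ 153.74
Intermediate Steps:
H = -4 (H = -4 + 0*(-11) = -4 + 0 = -4)
l(G) = 178 - 4*G (l(G) = -2 - 4*(G - 45) = -2 - 4*(-45 + G) = -2 + (180 - 4*G) = 178 - 4*G)
l(6) + (136/(-791) - 74/861) = (178 - 4*6) + (136/(-791) - 74/861) = (178 - 24) + (136*(-1/791) - 74*1/861) = 154 + (-136/791 - 74/861) = 154 - 25090/97293 = 14958032/97293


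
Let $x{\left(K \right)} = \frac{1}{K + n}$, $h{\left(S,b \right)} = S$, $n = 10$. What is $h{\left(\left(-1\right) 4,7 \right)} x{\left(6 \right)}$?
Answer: $- \frac{1}{4} \approx -0.25$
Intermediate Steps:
$x{\left(K \right)} = \frac{1}{10 + K}$ ($x{\left(K \right)} = \frac{1}{K + 10} = \frac{1}{10 + K}$)
$h{\left(\left(-1\right) 4,7 \right)} x{\left(6 \right)} = \frac{\left(-1\right) 4}{10 + 6} = - \frac{4}{16} = \left(-4\right) \frac{1}{16} = - \frac{1}{4}$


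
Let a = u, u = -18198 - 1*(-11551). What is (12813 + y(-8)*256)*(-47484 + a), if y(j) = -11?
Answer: -541147607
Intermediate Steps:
u = -6647 (u = -18198 + 11551 = -6647)
a = -6647
(12813 + y(-8)*256)*(-47484 + a) = (12813 - 11*256)*(-47484 - 6647) = (12813 - 2816)*(-54131) = 9997*(-54131) = -541147607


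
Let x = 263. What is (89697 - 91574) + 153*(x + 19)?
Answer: 41269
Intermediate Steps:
(89697 - 91574) + 153*(x + 19) = (89697 - 91574) + 153*(263 + 19) = -1877 + 153*282 = -1877 + 43146 = 41269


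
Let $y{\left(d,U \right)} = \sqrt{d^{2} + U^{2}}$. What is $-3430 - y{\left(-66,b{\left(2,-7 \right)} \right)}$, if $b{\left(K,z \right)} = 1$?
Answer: $-3430 - \sqrt{4357} \approx -3496.0$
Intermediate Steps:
$y{\left(d,U \right)} = \sqrt{U^{2} + d^{2}}$
$-3430 - y{\left(-66,b{\left(2,-7 \right)} \right)} = -3430 - \sqrt{1^{2} + \left(-66\right)^{2}} = -3430 - \sqrt{1 + 4356} = -3430 - \sqrt{4357}$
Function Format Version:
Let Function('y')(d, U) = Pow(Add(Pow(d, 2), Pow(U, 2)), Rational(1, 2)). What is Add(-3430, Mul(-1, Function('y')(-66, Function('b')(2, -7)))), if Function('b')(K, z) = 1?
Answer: Add(-3430, Mul(-1, Pow(4357, Rational(1, 2)))) ≈ -3496.0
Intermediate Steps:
Function('y')(d, U) = Pow(Add(Pow(U, 2), Pow(d, 2)), Rational(1, 2))
Add(-3430, Mul(-1, Function('y')(-66, Function('b')(2, -7)))) = Add(-3430, Mul(-1, Pow(Add(Pow(1, 2), Pow(-66, 2)), Rational(1, 2)))) = Add(-3430, Mul(-1, Pow(Add(1, 4356), Rational(1, 2)))) = Add(-3430, Mul(-1, Pow(4357, Rational(1, 2))))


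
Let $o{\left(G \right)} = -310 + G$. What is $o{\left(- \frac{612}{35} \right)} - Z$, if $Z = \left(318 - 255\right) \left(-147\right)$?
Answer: $\frac{312673}{35} \approx 8933.5$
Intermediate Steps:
$Z = -9261$ ($Z = 63 \left(-147\right) = -9261$)
$o{\left(- \frac{612}{35} \right)} - Z = \left(-310 - \frac{612}{35}\right) - -9261 = \left(-310 - \frac{612}{35}\right) + 9261 = - \frac{11462}{35} + 9261 = \frac{312673}{35}$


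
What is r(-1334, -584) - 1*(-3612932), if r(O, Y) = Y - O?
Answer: 3613682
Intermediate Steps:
r(-1334, -584) - 1*(-3612932) = (-584 - 1*(-1334)) - 1*(-3612932) = (-584 + 1334) + 3612932 = 750 + 3612932 = 3613682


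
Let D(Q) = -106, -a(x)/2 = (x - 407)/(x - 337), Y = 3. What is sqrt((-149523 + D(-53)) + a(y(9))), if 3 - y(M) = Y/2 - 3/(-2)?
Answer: I*sqrt(16993490219)/337 ≈ 386.82*I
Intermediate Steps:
y(M) = 0 (y(M) = 3 - (3/2 - 3/(-2)) = 3 - (3*(1/2) - 3*(-1/2)) = 3 - (3/2 + 3/2) = 3 - 1*3 = 3 - 3 = 0)
a(x) = -2*(-407 + x)/(-337 + x) (a(x) = -2*(x - 407)/(x - 337) = -2*(-407 + x)/(-337 + x))
sqrt((-149523 + D(-53)) + a(y(9))) = sqrt((-149523 - 106) + 2*(407 - 1*0)/(-337 + 0)) = sqrt(-149629 + 2*(407 + 0)/(-337)) = sqrt(-149629 + 2*(-1/337)*407) = sqrt(-149629 - 814/337) = sqrt(-50425787/337) = I*sqrt(16993490219)/337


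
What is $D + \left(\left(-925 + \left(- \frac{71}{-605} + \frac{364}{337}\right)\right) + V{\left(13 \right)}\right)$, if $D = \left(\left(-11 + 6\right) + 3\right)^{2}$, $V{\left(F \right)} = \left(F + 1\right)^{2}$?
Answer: $- \frac{147572478}{203885} \approx -723.8$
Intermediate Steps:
$V{\left(F \right)} = \left(1 + F\right)^{2}$
$D = 4$ ($D = \left(-5 + 3\right)^{2} = \left(-2\right)^{2} = 4$)
$D + \left(\left(-925 + \left(- \frac{71}{-605} + \frac{364}{337}\right)\right) + V{\left(13 \right)}\right) = 4 + \left(\left(-925 + \left(- \frac{71}{-605} + \frac{364}{337}\right)\right) + \left(1 + 13\right)^{2}\right) = 4 + \left(\left(-925 + \left(\left(-71\right) \left(- \frac{1}{605}\right) + 364 \cdot \frac{1}{337}\right)\right) + 14^{2}\right) = 4 + \left(\left(-925 + \left(\frac{71}{605} + \frac{364}{337}\right)\right) + 196\right) = 4 + \left(\left(-925 + \frac{244147}{203885}\right) + 196\right) = 4 + \left(- \frac{188349478}{203885} + 196\right) = 4 - \frac{148388018}{203885} = - \frac{147572478}{203885}$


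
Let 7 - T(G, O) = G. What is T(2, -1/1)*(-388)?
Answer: -1940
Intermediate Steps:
T(G, O) = 7 - G
T(2, -1/1)*(-388) = (7 - 1*2)*(-388) = (7 - 2)*(-388) = 5*(-388) = -1940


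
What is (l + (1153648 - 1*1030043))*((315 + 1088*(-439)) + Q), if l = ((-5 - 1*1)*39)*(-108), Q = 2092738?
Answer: 240499032217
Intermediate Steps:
l = 25272 (l = ((-5 - 1)*39)*(-108) = -6*39*(-108) = -234*(-108) = 25272)
(l + (1153648 - 1*1030043))*((315 + 1088*(-439)) + Q) = (25272 + (1153648 - 1*1030043))*((315 + 1088*(-439)) + 2092738) = (25272 + (1153648 - 1030043))*((315 - 477632) + 2092738) = (25272 + 123605)*(-477317 + 2092738) = 148877*1615421 = 240499032217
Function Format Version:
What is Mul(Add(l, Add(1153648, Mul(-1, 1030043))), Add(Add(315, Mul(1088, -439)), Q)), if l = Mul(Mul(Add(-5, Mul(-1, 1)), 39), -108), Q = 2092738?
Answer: 240499032217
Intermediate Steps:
l = 25272 (l = Mul(Mul(Add(-5, -1), 39), -108) = Mul(Mul(-6, 39), -108) = Mul(-234, -108) = 25272)
Mul(Add(l, Add(1153648, Mul(-1, 1030043))), Add(Add(315, Mul(1088, -439)), Q)) = Mul(Add(25272, Add(1153648, Mul(-1, 1030043))), Add(Add(315, Mul(1088, -439)), 2092738)) = Mul(Add(25272, Add(1153648, -1030043)), Add(Add(315, -477632), 2092738)) = Mul(Add(25272, 123605), Add(-477317, 2092738)) = Mul(148877, 1615421) = 240499032217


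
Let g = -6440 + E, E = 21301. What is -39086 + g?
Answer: -24225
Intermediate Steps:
g = 14861 (g = -6440 + 21301 = 14861)
-39086 + g = -39086 + 14861 = -24225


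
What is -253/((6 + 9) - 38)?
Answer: 11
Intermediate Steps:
-253/((6 + 9) - 38) = -253/(15 - 38) = -253/(-23) = -253*(-1/23) = 11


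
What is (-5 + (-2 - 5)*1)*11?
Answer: -132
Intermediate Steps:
(-5 + (-2 - 5)*1)*11 = (-5 - 7*1)*11 = (-5 - 7)*11 = -12*11 = -132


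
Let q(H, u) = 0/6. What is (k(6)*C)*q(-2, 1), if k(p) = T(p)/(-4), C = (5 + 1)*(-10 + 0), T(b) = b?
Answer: 0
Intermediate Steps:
q(H, u) = 0 (q(H, u) = 0*(⅙) = 0)
C = -60 (C = 6*(-10) = -60)
k(p) = -p/4 (k(p) = p/(-4) = p*(-¼) = -p/4)
(k(6)*C)*q(-2, 1) = (-¼*6*(-60))*0 = -3/2*(-60)*0 = 90*0 = 0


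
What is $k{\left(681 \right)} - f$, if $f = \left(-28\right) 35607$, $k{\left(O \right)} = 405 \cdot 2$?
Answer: $997806$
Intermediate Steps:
$k{\left(O \right)} = 810$
$f = -996996$
$k{\left(681 \right)} - f = 810 - -996996 = 810 + 996996 = 997806$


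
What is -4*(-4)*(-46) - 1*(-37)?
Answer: -699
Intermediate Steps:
-4*(-4)*(-46) - 1*(-37) = 16*(-46) + 37 = -736 + 37 = -699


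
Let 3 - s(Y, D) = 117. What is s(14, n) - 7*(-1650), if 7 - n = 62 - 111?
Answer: 11436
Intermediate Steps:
n = 56 (n = 7 - (62 - 111) = 7 - 1*(-49) = 7 + 49 = 56)
s(Y, D) = -114 (s(Y, D) = 3 - 1*117 = 3 - 117 = -114)
s(14, n) - 7*(-1650) = -114 - 7*(-1650) = -114 + 11550 = 11436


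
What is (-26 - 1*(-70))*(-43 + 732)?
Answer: 30316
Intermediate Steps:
(-26 - 1*(-70))*(-43 + 732) = (-26 + 70)*689 = 44*689 = 30316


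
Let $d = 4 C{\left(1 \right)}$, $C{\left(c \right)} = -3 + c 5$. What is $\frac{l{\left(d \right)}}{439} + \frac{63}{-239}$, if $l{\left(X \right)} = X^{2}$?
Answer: $- \frac{12361}{104921} \approx -0.11781$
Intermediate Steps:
$C{\left(c \right)} = -3 + 5 c$
$d = 8$ ($d = 4 \left(-3 + 5 \cdot 1\right) = 4 \left(-3 + 5\right) = 4 \cdot 2 = 8$)
$\frac{l{\left(d \right)}}{439} + \frac{63}{-239} = \frac{8^{2}}{439} + \frac{63}{-239} = 64 \cdot \frac{1}{439} + 63 \left(- \frac{1}{239}\right) = \frac{64}{439} - \frac{63}{239} = - \frac{12361}{104921}$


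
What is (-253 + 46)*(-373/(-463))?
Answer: -77211/463 ≈ -166.76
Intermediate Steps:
(-253 + 46)*(-373/(-463)) = -(-77211)*(-1)/463 = -207*373/463 = -77211/463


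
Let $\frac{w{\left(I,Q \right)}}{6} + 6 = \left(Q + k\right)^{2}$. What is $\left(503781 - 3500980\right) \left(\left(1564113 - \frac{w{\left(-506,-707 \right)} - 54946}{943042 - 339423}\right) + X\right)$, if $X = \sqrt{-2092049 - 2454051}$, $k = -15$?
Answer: $- \frac{2829731261843517775}{603619} - 389635870 i \sqrt{269} \approx -4.6879 \cdot 10^{12} - 6.3905 \cdot 10^{9} i$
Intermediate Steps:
$w{\left(I,Q \right)} = -36 + 6 \left(-15 + Q\right)^{2}$ ($w{\left(I,Q \right)} = -36 + 6 \left(Q - 15\right)^{2} = -36 + 6 \left(-15 + Q\right)^{2}$)
$X = 130 i \sqrt{269}$ ($X = \sqrt{-4546100} = 130 i \sqrt{269} \approx 2132.2 i$)
$\left(503781 - 3500980\right) \left(\left(1564113 - \frac{w{\left(-506,-707 \right)} - 54946}{943042 - 339423}\right) + X\right) = \left(503781 - 3500980\right) \left(\left(1564113 - \frac{\left(-36 + 6 \left(-15 - 707\right)^{2}\right) - 54946}{943042 - 339423}\right) + 130 i \sqrt{269}\right) = - 2997199 \left(\left(1564113 - \frac{\left(-36 + 6 \left(-722\right)^{2}\right) - 54946}{603619}\right) + 130 i \sqrt{269}\right) = - 2997199 \left(\left(1564113 - \left(\left(-36 + 6 \cdot 521284\right) - 54946\right) \frac{1}{603619}\right) + 130 i \sqrt{269}\right) = - 2997199 \left(\left(1564113 - \left(\left(-36 + 3127704\right) - 54946\right) \frac{1}{603619}\right) + 130 i \sqrt{269}\right) = - 2997199 \left(\left(1564113 - \left(3127668 - 54946\right) \frac{1}{603619}\right) + 130 i \sqrt{269}\right) = - 2997199 \left(\left(1564113 - 3072722 \cdot \frac{1}{603619}\right) + 130 i \sqrt{269}\right) = - 2997199 \left(\left(1564113 - \frac{3072722}{603619}\right) + 130 i \sqrt{269}\right) = - 2997199 \left(\frac{944125252225}{603619} + 130 i \sqrt{269}\right) = - \frac{2829731261843517775}{603619} - 389635870 i \sqrt{269}$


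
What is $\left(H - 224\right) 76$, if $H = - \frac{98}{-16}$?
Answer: $- \frac{33117}{2} \approx -16559.0$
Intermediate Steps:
$H = \frac{49}{8}$ ($H = \left(-98\right) \left(- \frac{1}{16}\right) = \frac{49}{8} \approx 6.125$)
$\left(H - 224\right) 76 = \left(\frac{49}{8} - 224\right) 76 = \left(- \frac{1743}{8}\right) 76 = - \frac{33117}{2}$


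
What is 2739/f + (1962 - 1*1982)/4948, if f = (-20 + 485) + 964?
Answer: 3380998/1767673 ≈ 1.9127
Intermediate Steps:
f = 1429 (f = 465 + 964 = 1429)
2739/f + (1962 - 1*1982)/4948 = 2739/1429 + (1962 - 1*1982)/4948 = 2739*(1/1429) + (1962 - 1982)*(1/4948) = 2739/1429 - 20*1/4948 = 2739/1429 - 5/1237 = 3380998/1767673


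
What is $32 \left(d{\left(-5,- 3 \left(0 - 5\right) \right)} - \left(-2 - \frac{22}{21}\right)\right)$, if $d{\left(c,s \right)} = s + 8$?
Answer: $\frac{17504}{21} \approx 833.52$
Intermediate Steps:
$d{\left(c,s \right)} = 8 + s$
$32 \left(d{\left(-5,- 3 \left(0 - 5\right) \right)} - \left(-2 - \frac{22}{21}\right)\right) = 32 \left(\left(8 - 3 \left(0 - 5\right)\right) - \left(-2 - \frac{22}{21}\right)\right) = 32 \left(\left(8 - -15\right) - - \frac{64}{21}\right) = 32 \left(\left(8 + 15\right) + \left(\frac{22}{21} + 2\right)\right) = 32 \left(23 + \frac{64}{21}\right) = 32 \cdot \frac{547}{21} = \frac{17504}{21}$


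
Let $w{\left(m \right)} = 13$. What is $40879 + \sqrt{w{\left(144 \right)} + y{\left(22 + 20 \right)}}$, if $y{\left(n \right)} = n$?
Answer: $40879 + \sqrt{55} \approx 40886.0$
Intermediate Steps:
$40879 + \sqrt{w{\left(144 \right)} + y{\left(22 + 20 \right)}} = 40879 + \sqrt{13 + \left(22 + 20\right)} = 40879 + \sqrt{13 + 42} = 40879 + \sqrt{55}$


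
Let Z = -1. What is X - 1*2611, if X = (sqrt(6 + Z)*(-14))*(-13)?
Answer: -2611 + 182*sqrt(5) ≈ -2204.0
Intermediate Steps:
X = 182*sqrt(5) (X = (sqrt(6 - 1)*(-14))*(-13) = (sqrt(5)*(-14))*(-13) = -14*sqrt(5)*(-13) = 182*sqrt(5) ≈ 406.96)
X - 1*2611 = 182*sqrt(5) - 1*2611 = 182*sqrt(5) - 2611 = -2611 + 182*sqrt(5)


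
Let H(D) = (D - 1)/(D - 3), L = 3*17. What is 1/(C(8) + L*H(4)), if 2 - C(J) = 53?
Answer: 1/102 ≈ 0.0098039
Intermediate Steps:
C(J) = -51 (C(J) = 2 - 1*53 = 2 - 53 = -51)
L = 51
H(D) = (-1 + D)/(-3 + D)
1/(C(8) + L*H(4)) = 1/(-51 + 51*((-1 + 4)/(-3 + 4))) = 1/(-51 + 51*(3/1)) = 1/(-51 + 51*(1*3)) = 1/(-51 + 51*3) = 1/(-51 + 153) = 1/102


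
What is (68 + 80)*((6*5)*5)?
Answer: 22200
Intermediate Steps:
(68 + 80)*((6*5)*5) = 148*(30*5) = 148*150 = 22200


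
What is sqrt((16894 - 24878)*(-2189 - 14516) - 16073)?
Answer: sqrt(133356647) ≈ 11548.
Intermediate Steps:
sqrt((16894 - 24878)*(-2189 - 14516) - 16073) = sqrt(-7984*(-16705) - 16073) = sqrt(133372720 - 16073) = sqrt(133356647)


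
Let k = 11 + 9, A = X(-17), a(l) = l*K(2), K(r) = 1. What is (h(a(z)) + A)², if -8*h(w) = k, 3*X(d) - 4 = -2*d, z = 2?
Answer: 3721/36 ≈ 103.36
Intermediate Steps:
a(l) = l (a(l) = l*1 = l)
X(d) = 4/3 - 2*d/3 (X(d) = 4/3 + (-2*d)/3 = 4/3 - 2*d/3)
A = 38/3 (A = 4/3 - ⅔*(-17) = 4/3 + 34/3 = 38/3 ≈ 12.667)
k = 20
h(w) = -5/2 (h(w) = -⅛*20 = -5/2)
(h(a(z)) + A)² = (-5/2 + 38/3)² = (61/6)² = 3721/36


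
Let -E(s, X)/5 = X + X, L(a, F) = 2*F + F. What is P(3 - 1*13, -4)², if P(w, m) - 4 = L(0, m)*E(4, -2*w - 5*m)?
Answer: 23078416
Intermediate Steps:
L(a, F) = 3*F
E(s, X) = -10*X (E(s, X) = -5*(X + X) = -10*X)
P(w, m) = 4 + 3*m*(20*w + 50*m) (P(w, m) = 4 + (3*m)*(-10*(-2*w - 5*m)) = 4 + (3*m)*(-10*(-5*m - 2*w)) = 4 + (3*m)*(20*w + 50*m) = 4 + 3*m*(20*w + 50*m))
P(3 - 1*13, -4)² = (4 + 150*(-4)² + 60*(-4)*(3 - 1*13))² = (4 + 150*16 + 60*(-4)*(3 - 13))² = (4 + 2400 + 60*(-4)*(-10))² = (4 + 2400 + 2400)² = 4804² = 23078416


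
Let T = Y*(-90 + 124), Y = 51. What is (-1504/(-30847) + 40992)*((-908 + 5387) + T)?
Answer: 72075458496/283 ≈ 2.5468e+8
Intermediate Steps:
T = 1734 (T = 51*(-90 + 124) = 51*34 = 1734)
(-1504/(-30847) + 40992)*((-908 + 5387) + T) = (-1504/(-30847) + 40992)*((-908 + 5387) + 1734) = (-1504*(-1/30847) + 40992)*(4479 + 1734) = (1504/30847 + 40992)*6213 = (1264481728/30847)*6213 = 72075458496/283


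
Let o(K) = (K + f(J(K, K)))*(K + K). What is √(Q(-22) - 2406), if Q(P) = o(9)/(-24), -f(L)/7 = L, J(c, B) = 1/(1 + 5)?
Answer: I*√38590/4 ≈ 49.111*I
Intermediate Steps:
J(c, B) = ⅙ (J(c, B) = 1/6 = ⅙)
f(L) = -7*L
o(K) = 2*K*(-7/6 + K) (o(K) = (K - 7*⅙)*(K + K) = (K - 7/6)*(2*K) = (-7/6 + K)*(2*K) = 2*K*(-7/6 + K))
Q(P) = -47/8 (Q(P) = ((⅓)*9*(-7 + 6*9))/(-24) = ((⅓)*9*(-7 + 54))*(-1/24) = ((⅓)*9*47)*(-1/24) = 141*(-1/24) = -47/8)
√(Q(-22) - 2406) = √(-47/8 - 2406) = √(-19295/8) = I*√38590/4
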